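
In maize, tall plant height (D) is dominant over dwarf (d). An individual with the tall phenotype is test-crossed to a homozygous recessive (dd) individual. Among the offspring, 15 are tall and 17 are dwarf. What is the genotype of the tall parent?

Test cross: ? × dd
Offspring: 15 tall, 17 dwarf — approximately 1:1.
A 1:1 ratio in a test cross indicates the unknown parent is heterozygous (Dd).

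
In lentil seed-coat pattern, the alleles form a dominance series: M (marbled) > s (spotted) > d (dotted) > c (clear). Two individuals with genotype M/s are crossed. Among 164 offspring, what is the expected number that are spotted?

Cross: M/s × M/s
Allele dominance: M > s > d > c
Offspring genotypes: 1 M/M, 2 M/s, 1 s/s
Phenotype counts: 3 marbled, 1 spotted
spotted: 1 out of 4 → fraction 1/4
Expected count = 1/4 × 164 = 41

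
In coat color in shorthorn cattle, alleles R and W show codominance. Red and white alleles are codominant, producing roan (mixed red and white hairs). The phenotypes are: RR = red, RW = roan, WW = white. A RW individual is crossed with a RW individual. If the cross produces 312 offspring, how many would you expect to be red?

Punnett square for RW × RW:
Offspring genotypes: 1 RR, 2 RW, 1 WW
Phenotype counts: 1 red, 2 roan, 1 white
red: 1 out of 4 → fraction 1/4
Expected count = 1/4 × 312 = 78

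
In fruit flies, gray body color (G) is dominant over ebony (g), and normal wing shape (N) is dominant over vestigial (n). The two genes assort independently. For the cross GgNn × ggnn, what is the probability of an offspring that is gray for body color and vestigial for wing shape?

Dihybrid cross GgNn × ggnn — consider each gene separately:
body color: Gg × gg → 2 Gg, 2 gg → 2 G_ : 2 gg (out of 4)
wing shape: Nn × nn → 2 Nn, 2 nn → 2 N_ : 2 nn (out of 4)
Looking for: gray (G_) and vestigial (nn)
P(gray) = 2/4, P(vestigial) = 2/4
P(both) = 2/4 × 2/4 = 4/16 = 1/4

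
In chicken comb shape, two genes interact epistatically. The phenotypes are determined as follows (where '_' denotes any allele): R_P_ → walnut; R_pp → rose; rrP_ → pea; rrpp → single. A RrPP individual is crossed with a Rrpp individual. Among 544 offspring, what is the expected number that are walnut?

Cross: RrPP × Rrpp — consider each gene separately:
R gene: Rr × Rr → 1 RR, 2 Rr, 1 rr → 3 R_ : 1 rr (out of 4)
P gene: PP × pp → 4 Pp → 4 P_ (out of 4)
Genotype classes (out of 4 × 4 = 16): R_P_ = 3×4 = 12; rrP_ = 1×4 = 4
Apply the phenotype rules: R_P_ (12) → walnut; rrP_ (4) → pea
Phenotype counts (out of 16): 12 walnut, 4 pea
walnut: 12 out of 16 → fraction 3/4
Expected count = 3/4 × 544 = 408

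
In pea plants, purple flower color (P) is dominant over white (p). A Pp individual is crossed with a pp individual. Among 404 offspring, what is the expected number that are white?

Punnett square for Pp × pp:
Offspring genotypes: 2 Pp, 2 pp
purple: 2, white: 2
white: 2 out of 4 → fraction 1/2
Expected count = 1/2 × 404 = 202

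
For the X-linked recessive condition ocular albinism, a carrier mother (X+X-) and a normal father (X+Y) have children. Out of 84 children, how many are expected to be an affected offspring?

Cross: X+X- × X+Y
Offspring: 1 X+X+, 1 X+Y, 1 X+X-, 1 X-Y
Probability of an affected offspring: 1/4
Expected count = 1/4 × 84 = 21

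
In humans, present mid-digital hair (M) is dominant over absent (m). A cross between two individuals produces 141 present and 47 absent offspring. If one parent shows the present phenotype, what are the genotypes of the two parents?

Observed offspring: 141 present, 47 absent
The observed ratio simplifies to 3:1. Absent (mm) offspring appear, so each parent must contribute one m allele. The parent stated to show present carries M, so it is Mm. The other parent is then either Mm or mm: Mm × mm would give a 1:1 split, whereas Mm × Mm gives 3:1 — matching the data. So both parents are heterozygous (Mm × Mm).
Parent genotypes: Mm × Mm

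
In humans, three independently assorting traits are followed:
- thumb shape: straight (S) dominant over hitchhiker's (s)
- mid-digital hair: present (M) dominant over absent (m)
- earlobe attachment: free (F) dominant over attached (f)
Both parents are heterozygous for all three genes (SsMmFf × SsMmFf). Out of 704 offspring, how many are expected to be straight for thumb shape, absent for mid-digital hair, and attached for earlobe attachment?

Trihybrid cross: SsMmFf × SsMmFf
Each trait segregates independently with a 3:1 phenotypic ratio, so each gene contributes 3/4 (dominant) or 1/4 (recessive).
Target: straight (thumb shape), absent (mid-digital hair), attached (earlobe attachment)
Probability = product of independent per-trait probabilities
= 3/4 × 1/4 × 1/4 = 3/64
Expected count = 3/64 × 704 = 33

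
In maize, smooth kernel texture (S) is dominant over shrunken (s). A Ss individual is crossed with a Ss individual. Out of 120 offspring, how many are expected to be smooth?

Punnett square for Ss × Ss:
Offspring genotypes: 1 SS, 2 Ss, 1 ss
smooth: 3, shrunken: 1
smooth: 3 out of 4 → fraction 3/4
Expected count = 3/4 × 120 = 90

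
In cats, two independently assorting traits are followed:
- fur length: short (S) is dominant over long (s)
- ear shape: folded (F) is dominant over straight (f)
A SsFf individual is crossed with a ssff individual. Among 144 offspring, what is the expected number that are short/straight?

Dihybrid cross SsFf × ssff — consider each gene separately:
fur length: Ss × ss → 2 Ss, 2 ss → 2 S_ : 2 ss (out of 4)
ear shape: Ff × ff → 2 Ff, 2 ff → 2 F_ : 2 ff (out of 4)
Combine (counts out of 4 × 4 = 16): short/folded (S_F_) = 2×2 = 4; short/straight (S_ff) = 2×2 = 4; long/folded (ssF_) = 2×2 = 4; long/straight (ssff) = 2×2 = 4
Phenotype counts (out of 16): 4 short/folded, 4 short/straight, 4 long/folded, 4 long/straight
short/straight: 4 out of 16 → fraction 1/4
Expected count = 1/4 × 144 = 36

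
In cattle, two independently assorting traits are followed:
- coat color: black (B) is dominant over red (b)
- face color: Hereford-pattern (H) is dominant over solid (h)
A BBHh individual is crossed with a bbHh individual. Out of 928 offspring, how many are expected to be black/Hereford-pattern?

Dihybrid cross BBHh × bbHh — consider each gene separately:
coat color: BB × bb → 4 Bb → 4 B_ (out of 4)
face color: Hh × Hh → 1 HH, 2 Hh, 1 hh → 3 H_ : 1 hh (out of 4)
Combine (counts out of 4 × 4 = 16): black/Hereford-pattern (B_H_) = 4×3 = 12; black/solid (B_hh) = 4×1 = 4
Phenotype counts (out of 16): 12 black/Hereford-pattern, 4 black/solid
black/Hereford-pattern: 12 out of 16 → fraction 3/4
Expected count = 3/4 × 928 = 696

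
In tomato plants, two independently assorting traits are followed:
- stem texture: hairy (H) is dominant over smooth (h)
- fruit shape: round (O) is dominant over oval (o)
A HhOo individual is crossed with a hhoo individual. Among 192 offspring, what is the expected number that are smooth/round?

Dihybrid cross HhOo × hhoo — consider each gene separately:
stem texture: Hh × hh → 2 Hh, 2 hh → 2 H_ : 2 hh (out of 4)
fruit shape: Oo × oo → 2 Oo, 2 oo → 2 O_ : 2 oo (out of 4)
Combine (counts out of 4 × 4 = 16): hairy/round (H_O_) = 2×2 = 4; hairy/oval (H_oo) = 2×2 = 4; smooth/round (hhO_) = 2×2 = 4; smooth/oval (hhoo) = 2×2 = 4
Phenotype counts (out of 16): 4 hairy/round, 4 hairy/oval, 4 smooth/round, 4 smooth/oval
smooth/round: 4 out of 16 → fraction 1/4
Expected count = 1/4 × 192 = 48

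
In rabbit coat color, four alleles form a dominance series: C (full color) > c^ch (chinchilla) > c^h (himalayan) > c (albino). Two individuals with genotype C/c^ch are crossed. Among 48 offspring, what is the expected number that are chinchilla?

Cross: C/c^ch × C/c^ch
Allele dominance: C > c^ch > c^h > c
Offspring genotypes: 1 C/C, 2 C/c^ch, 1 c^ch/c^ch
Phenotype counts: 3 full color, 1 chinchilla
chinchilla: 1 out of 4 → fraction 1/4
Expected count = 1/4 × 48 = 12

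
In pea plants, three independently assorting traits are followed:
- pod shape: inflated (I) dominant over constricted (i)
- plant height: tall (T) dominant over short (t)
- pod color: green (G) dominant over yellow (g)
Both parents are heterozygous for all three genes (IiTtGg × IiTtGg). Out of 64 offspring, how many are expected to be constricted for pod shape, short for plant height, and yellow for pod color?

Trihybrid cross: IiTtGg × IiTtGg
Each trait segregates independently with a 3:1 phenotypic ratio, so each gene contributes 3/4 (dominant) or 1/4 (recessive).
Target: constricted (pod shape), short (plant height), yellow (pod color)
Probability = product of independent per-trait probabilities
= 1/4 × 1/4 × 1/4 = 1/64
Expected count = 1/64 × 64 = 1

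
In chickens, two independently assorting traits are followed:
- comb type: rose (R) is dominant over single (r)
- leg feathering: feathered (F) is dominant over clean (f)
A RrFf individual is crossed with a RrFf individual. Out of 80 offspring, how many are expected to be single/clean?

Dihybrid cross RrFf × RrFf — consider each gene separately:
comb type: Rr × Rr → 1 RR, 2 Rr, 1 rr → 3 R_ : 1 rr (out of 4)
leg feathering: Ff × Ff → 1 FF, 2 Ff, 1 ff → 3 F_ : 1 ff (out of 4)
Combine (counts out of 4 × 4 = 16): rose/feathered (R_F_) = 3×3 = 9; rose/clean (R_ff) = 3×1 = 3; single/feathered (rrF_) = 1×3 = 3; single/clean (rrff) = 1×1 = 1
Phenotype counts (out of 16): 9 rose/feathered, 3 rose/clean, 3 single/feathered, 1 single/clean
single/clean: 1 out of 16 → fraction 1/16
Expected count = 1/16 × 80 = 5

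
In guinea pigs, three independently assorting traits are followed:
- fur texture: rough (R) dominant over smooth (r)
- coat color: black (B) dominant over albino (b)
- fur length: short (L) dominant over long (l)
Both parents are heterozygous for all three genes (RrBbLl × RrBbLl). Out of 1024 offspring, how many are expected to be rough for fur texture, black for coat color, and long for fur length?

Trihybrid cross: RrBbLl × RrBbLl
Each trait segregates independently with a 3:1 phenotypic ratio, so each gene contributes 3/4 (dominant) or 1/4 (recessive).
Target: rough (fur texture), black (coat color), long (fur length)
Probability = product of independent per-trait probabilities
= 3/4 × 3/4 × 1/4 = 9/64
Expected count = 9/64 × 1024 = 144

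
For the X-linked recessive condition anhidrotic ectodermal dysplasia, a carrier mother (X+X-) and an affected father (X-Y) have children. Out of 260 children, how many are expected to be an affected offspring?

Cross: X+X- × X-Y
Offspring: 1 X+X-, 1 X+Y, 1 X-X-, 1 X-Y
Probability of an affected offspring: 2/4 = 1/2
Expected count = 1/2 × 260 = 130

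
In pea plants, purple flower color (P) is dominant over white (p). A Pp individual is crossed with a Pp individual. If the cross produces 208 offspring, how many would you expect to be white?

Punnett square for Pp × Pp:
Offspring genotypes: 1 PP, 2 Pp, 1 pp
purple: 3, white: 1
white: 1 out of 4 → fraction 1/4
Expected count = 1/4 × 208 = 52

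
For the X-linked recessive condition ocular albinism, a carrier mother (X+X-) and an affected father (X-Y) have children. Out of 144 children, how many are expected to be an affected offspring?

Cross: X+X- × X-Y
Offspring: 1 X+X-, 1 X+Y, 1 X-X-, 1 X-Y
Probability of an affected offspring: 2/4 = 1/2
Expected count = 1/2 × 144 = 72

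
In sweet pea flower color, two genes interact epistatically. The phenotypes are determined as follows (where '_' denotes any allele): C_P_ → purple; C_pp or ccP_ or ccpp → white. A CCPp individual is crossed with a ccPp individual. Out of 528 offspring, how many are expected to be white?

Cross: CCPp × ccPp — consider each gene separately:
C gene: CC × cc → 4 Cc → 4 C_ (out of 4)
P gene: Pp × Pp → 1 PP, 2 Pp, 1 pp → 3 P_ : 1 pp (out of 4)
Genotype classes (out of 4 × 4 = 16): C_P_ = 4×3 = 12; C_pp = 4×1 = 4
Apply the phenotype rules: C_P_ (12) → purple; C_pp (4) → white
Phenotype counts (out of 16): 12 purple, 4 white
white: 4 out of 16 → fraction 1/4
Expected count = 1/4 × 528 = 132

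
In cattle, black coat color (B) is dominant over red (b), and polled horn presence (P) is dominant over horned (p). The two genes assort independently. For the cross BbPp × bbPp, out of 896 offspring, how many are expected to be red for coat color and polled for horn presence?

Dihybrid cross BbPp × bbPp — consider each gene separately:
coat color: Bb × bb → 2 Bb, 2 bb → 2 B_ : 2 bb (out of 4)
horn presence: Pp × Pp → 1 PP, 2 Pp, 1 pp → 3 P_ : 1 pp (out of 4)
Looking for: red (bb) and polled (P_)
P(red) = 2/4, P(polled) = 3/4
P(both) = 2/4 × 3/4 = 6/16 = 3/8
Expected count = 3/8 × 896 = 336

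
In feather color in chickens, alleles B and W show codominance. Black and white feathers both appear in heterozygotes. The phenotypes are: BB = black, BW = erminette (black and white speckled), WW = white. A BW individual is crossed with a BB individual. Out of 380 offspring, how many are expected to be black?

Punnett square for BW × BB:
Offspring genotypes: 2 BB, 2 BW
Phenotype counts: 2 black, 2 erminette (black and white speckled)
black: 2 out of 4 → fraction 1/2
Expected count = 1/2 × 380 = 190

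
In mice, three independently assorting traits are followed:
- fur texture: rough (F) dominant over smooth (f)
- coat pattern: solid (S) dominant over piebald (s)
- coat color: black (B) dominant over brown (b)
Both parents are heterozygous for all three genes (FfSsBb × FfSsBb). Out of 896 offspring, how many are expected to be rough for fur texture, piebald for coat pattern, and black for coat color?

Trihybrid cross: FfSsBb × FfSsBb
Each trait segregates independently with a 3:1 phenotypic ratio, so each gene contributes 3/4 (dominant) or 1/4 (recessive).
Target: rough (fur texture), piebald (coat pattern), black (coat color)
Probability = product of independent per-trait probabilities
= 3/4 × 1/4 × 3/4 = 9/64
Expected count = 9/64 × 896 = 126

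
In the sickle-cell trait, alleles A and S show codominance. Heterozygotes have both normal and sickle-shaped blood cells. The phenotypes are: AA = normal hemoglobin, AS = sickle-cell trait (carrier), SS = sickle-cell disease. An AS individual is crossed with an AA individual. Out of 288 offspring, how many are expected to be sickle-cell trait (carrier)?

Punnett square for AS × AA:
Offspring genotypes: 2 AA, 2 AS
Phenotype counts: 2 normal hemoglobin, 2 sickle-cell trait (carrier)
sickle-cell trait (carrier): 2 out of 4 → fraction 1/2
Expected count = 1/2 × 288 = 144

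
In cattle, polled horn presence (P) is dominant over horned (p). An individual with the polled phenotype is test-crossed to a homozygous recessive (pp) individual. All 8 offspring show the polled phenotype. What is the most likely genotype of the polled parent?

Test cross: ? × pp
All offspring are polled.
If the unknown parent were heterozygous (Pp), about half of 8 offspring would be horned; none are. The unknown parent is most likely homozygous dominant (PP).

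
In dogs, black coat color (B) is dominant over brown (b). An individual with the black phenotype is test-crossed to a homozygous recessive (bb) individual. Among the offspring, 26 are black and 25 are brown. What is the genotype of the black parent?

Test cross: ? × bb
Offspring: 26 black, 25 brown — approximately 1:1.
A 1:1 ratio in a test cross indicates the unknown parent is heterozygous (Bb).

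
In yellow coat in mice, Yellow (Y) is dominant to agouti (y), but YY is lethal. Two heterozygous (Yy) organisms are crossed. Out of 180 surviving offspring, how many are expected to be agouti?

Cross: Yy × Yy
Punnett square offspring (before lethality): 1 YY, 2 Yy, 1 yy
The YY genotype is lethal (embryos die); surviving offspring: 2 Yy, 1 yy
agouti: 1 out of 3 → fraction 1/3
Expected count = 1/3 × 180 = 60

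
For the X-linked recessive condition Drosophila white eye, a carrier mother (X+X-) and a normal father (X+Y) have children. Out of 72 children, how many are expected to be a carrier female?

Cross: X+X- × X+Y
Offspring: 1 X+X+, 1 X+Y, 1 X+X-, 1 X-Y
Probability of a carrier female: 1/4
Expected count = 1/4 × 72 = 18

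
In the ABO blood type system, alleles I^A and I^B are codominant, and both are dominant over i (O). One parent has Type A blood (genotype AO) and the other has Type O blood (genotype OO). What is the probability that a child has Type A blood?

Cross: AO × OO
Possible offspring genotypes: 2 AO, 2 OO
Blood type counts: 2 Type A, 2 Type O
Probability of Type A: 2/4 = 1/2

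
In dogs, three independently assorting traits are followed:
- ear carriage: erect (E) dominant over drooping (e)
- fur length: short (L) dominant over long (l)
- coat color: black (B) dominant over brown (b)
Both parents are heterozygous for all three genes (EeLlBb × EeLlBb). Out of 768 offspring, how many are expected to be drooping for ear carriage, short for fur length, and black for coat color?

Trihybrid cross: EeLlBb × EeLlBb
Each trait segregates independently with a 3:1 phenotypic ratio, so each gene contributes 3/4 (dominant) or 1/4 (recessive).
Target: drooping (ear carriage), short (fur length), black (coat color)
Probability = product of independent per-trait probabilities
= 1/4 × 3/4 × 3/4 = 9/64
Expected count = 9/64 × 768 = 108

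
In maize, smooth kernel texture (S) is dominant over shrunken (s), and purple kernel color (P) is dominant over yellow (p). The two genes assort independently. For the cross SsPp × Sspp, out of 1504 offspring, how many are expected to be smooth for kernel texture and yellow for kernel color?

Dihybrid cross SsPp × Sspp — consider each gene separately:
kernel texture: Ss × Ss → 1 SS, 2 Ss, 1 ss → 3 S_ : 1 ss (out of 4)
kernel color: Pp × pp → 2 Pp, 2 pp → 2 P_ : 2 pp (out of 4)
Looking for: smooth (S_) and yellow (pp)
P(smooth) = 3/4, P(yellow) = 2/4
P(both) = 3/4 × 2/4 = 6/16 = 3/8
Expected count = 3/8 × 1504 = 564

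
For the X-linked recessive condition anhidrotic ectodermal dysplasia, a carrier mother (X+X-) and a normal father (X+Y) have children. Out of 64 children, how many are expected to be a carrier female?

Cross: X+X- × X+Y
Offspring: 1 X+X+, 1 X+Y, 1 X+X-, 1 X-Y
Probability of a carrier female: 1/4
Expected count = 1/4 × 64 = 16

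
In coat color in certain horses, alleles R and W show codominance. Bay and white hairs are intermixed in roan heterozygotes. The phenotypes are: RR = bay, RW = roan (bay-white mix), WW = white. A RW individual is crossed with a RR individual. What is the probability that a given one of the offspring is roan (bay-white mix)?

Punnett square for RW × RR:
Offspring genotypes: 2 RR, 2 RW
Phenotype counts: 2 bay, 2 roan (bay-white mix)
roan (bay-white mix): 2 out of 4
Probability: 2/4 = 1/2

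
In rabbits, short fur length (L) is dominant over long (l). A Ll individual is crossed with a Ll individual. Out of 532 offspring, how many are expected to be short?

Punnett square for Ll × Ll:
Offspring genotypes: 1 LL, 2 Ll, 1 ll
short: 3, long: 1
short: 3 out of 4 → fraction 3/4
Expected count = 3/4 × 532 = 399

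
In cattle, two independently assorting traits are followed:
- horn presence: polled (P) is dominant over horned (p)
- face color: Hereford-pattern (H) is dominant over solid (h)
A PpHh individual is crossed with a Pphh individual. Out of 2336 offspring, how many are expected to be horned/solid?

Dihybrid cross PpHh × Pphh — consider each gene separately:
horn presence: Pp × Pp → 1 PP, 2 Pp, 1 pp → 3 P_ : 1 pp (out of 4)
face color: Hh × hh → 2 Hh, 2 hh → 2 H_ : 2 hh (out of 4)
Combine (counts out of 4 × 4 = 16): polled/Hereford-pattern (P_H_) = 3×2 = 6; polled/solid (P_hh) = 3×2 = 6; horned/Hereford-pattern (ppH_) = 1×2 = 2; horned/solid (pphh) = 1×2 = 2
Phenotype counts (out of 16): 6 polled/Hereford-pattern, 6 polled/solid, 2 horned/Hereford-pattern, 2 horned/solid
horned/solid: 2 out of 16 → fraction 1/8
Expected count = 1/8 × 2336 = 292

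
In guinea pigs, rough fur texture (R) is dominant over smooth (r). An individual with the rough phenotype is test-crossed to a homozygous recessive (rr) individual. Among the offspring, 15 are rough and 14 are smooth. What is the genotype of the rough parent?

Test cross: ? × rr
Offspring: 15 rough, 14 smooth — approximately 1:1.
A 1:1 ratio in a test cross indicates the unknown parent is heterozygous (Rr).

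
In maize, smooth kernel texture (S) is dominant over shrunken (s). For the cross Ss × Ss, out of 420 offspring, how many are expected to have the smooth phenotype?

Punnett square for Ss × Ss:
Offspring genotypes: 1 SS, 2 Ss, 1 ss
Total offspring: 4
Count with target: 3
Probability: 3/4
Expected count = 3/4 × 420 = 315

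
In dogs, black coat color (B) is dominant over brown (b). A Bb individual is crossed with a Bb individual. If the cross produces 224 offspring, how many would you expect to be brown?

Punnett square for Bb × Bb:
Offspring genotypes: 1 BB, 2 Bb, 1 bb
black: 3, brown: 1
brown: 1 out of 4 → fraction 1/4
Expected count = 1/4 × 224 = 56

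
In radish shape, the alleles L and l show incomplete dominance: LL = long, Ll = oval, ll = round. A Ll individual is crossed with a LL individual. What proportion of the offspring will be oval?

Punnett square for Ll × LL:
Offspring genotypes: 2 LL, 2 Ll
Phenotype counts: 2 long, 2 oval
oval: 2 out of 4
Probability: 2/4 = 1/2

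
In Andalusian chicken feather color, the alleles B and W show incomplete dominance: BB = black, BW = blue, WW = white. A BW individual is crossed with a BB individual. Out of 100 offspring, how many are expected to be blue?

Punnett square for BW × BB:
Offspring genotypes: 2 BB, 2 BW
Phenotype counts: 2 black, 2 blue
blue: 2 out of 4 → fraction 1/2
Expected count = 1/2 × 100 = 50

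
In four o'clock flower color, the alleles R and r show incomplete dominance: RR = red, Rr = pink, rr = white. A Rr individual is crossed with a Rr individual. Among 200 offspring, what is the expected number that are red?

Punnett square for Rr × Rr:
Offspring genotypes: 1 RR, 2 Rr, 1 rr
Phenotype counts: 1 red, 2 pink, 1 white
red: 1 out of 4 → fraction 1/4
Expected count = 1/4 × 200 = 50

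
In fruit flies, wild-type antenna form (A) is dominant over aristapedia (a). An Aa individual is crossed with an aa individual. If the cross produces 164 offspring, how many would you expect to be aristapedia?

Punnett square for Aa × aa:
Offspring genotypes: 2 Aa, 2 aa
wild-type: 2, aristapedia: 2
aristapedia: 2 out of 4 → fraction 1/2
Expected count = 1/2 × 164 = 82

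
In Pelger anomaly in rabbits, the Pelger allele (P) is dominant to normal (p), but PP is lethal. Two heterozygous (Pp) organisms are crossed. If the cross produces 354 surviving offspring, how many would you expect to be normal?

Cross: Pp × Pp
Punnett square offspring (before lethality): 1 PP, 2 Pp, 1 pp
The PP genotype is lethal (embryos die); surviving offspring: 2 Pp, 1 pp
normal: 1 out of 3 → fraction 1/3
Expected count = 1/3 × 354 = 118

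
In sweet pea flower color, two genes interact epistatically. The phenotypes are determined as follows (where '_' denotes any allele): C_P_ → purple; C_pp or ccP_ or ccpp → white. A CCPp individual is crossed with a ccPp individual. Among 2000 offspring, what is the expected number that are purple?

Cross: CCPp × ccPp — consider each gene separately:
C gene: CC × cc → 4 Cc → 4 C_ (out of 4)
P gene: Pp × Pp → 1 PP, 2 Pp, 1 pp → 3 P_ : 1 pp (out of 4)
Genotype classes (out of 4 × 4 = 16): C_P_ = 4×3 = 12; C_pp = 4×1 = 4
Apply the phenotype rules: C_P_ (12) → purple; C_pp (4) → white
Phenotype counts (out of 16): 12 purple, 4 white
purple: 12 out of 16 → fraction 3/4
Expected count = 3/4 × 2000 = 1500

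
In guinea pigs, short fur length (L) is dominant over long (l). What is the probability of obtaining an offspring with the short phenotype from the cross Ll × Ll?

Punnett square for Ll × Ll:
Offspring genotypes: 1 LL, 2 Ll, 1 ll
Total offspring: 4
Count with target: 3
Probability: 3/4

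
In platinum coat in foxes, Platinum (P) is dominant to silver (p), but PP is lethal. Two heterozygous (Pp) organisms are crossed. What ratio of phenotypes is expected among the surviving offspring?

Cross: Pp × Pp
Punnett square offspring (before lethality): 1 PP, 2 Pp, 1 pp
The PP genotype is lethal (embryos die); surviving offspring: 2 Pp, 1 pp
Ratio: 2 platinum : 1 silver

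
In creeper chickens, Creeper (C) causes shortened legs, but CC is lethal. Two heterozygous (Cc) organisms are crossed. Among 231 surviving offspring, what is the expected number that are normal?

Cross: Cc × Cc
Punnett square offspring (before lethality): 1 CC, 2 Cc, 1 cc
The CC genotype is lethal (embryos die); surviving offspring: 2 Cc, 1 cc
normal: 1 out of 3 → fraction 1/3
Expected count = 1/3 × 231 = 77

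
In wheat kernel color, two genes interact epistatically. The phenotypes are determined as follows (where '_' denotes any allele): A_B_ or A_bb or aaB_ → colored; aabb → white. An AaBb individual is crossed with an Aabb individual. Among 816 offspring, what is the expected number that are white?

Cross: AaBb × Aabb — consider each gene separately:
A gene: Aa × Aa → 1 AA, 2 Aa, 1 aa → 3 A_ : 1 aa (out of 4)
B gene: Bb × bb → 2 Bb, 2 bb → 2 B_ : 2 bb (out of 4)
Genotype classes (out of 4 × 4 = 16): A_B_ = 3×2 = 6; A_bb = 3×2 = 6; aaB_ = 1×2 = 2; aabb = 1×2 = 2
Apply the phenotype rules: A_B_ (6) + A_bb (6) + aaB_ (2) → colored; aabb (2) → white
Phenotype counts (out of 16): 14 colored, 2 white
white: 2 out of 16 → fraction 1/8
Expected count = 1/8 × 816 = 102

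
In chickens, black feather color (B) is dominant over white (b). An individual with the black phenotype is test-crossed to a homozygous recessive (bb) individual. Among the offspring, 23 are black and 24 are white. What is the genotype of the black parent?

Test cross: ? × bb
Offspring: 23 black, 24 white — approximately 1:1.
A 1:1 ratio in a test cross indicates the unknown parent is heterozygous (Bb).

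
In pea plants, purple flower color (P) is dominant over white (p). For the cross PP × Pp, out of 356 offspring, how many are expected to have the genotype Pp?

Punnett square for PP × Pp:
Offspring genotypes: 2 PP, 2 Pp
Total offspring: 4
Count with target: 2
Probability: 2/4 = 1/2
Expected count = 1/2 × 356 = 178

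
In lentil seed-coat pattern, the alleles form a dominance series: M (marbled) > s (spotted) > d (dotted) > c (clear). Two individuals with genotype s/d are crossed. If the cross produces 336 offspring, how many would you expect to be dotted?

Cross: s/d × s/d
Allele dominance: M > s > d > c
Offspring genotypes: 1 s/s, 2 s/d, 1 d/d
Phenotype counts: 3 spotted, 1 dotted
dotted: 1 out of 4 → fraction 1/4
Expected count = 1/4 × 336 = 84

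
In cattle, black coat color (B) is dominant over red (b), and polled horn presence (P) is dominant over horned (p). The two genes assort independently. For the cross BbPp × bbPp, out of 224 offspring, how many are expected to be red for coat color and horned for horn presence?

Dihybrid cross BbPp × bbPp — consider each gene separately:
coat color: Bb × bb → 2 Bb, 2 bb → 2 B_ : 2 bb (out of 4)
horn presence: Pp × Pp → 1 PP, 2 Pp, 1 pp → 3 P_ : 1 pp (out of 4)
Looking for: red (bb) and horned (pp)
P(red) = 2/4, P(horned) = 1/4
P(both) = 2/4 × 1/4 = 2/16 = 1/8
Expected count = 1/8 × 224 = 28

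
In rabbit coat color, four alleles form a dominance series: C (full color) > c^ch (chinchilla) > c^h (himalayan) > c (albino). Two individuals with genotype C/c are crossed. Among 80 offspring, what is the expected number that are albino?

Cross: C/c × C/c
Allele dominance: C > c^ch > c^h > c
Offspring genotypes: 1 C/C, 2 C/c, 1 c/c
Phenotype counts: 3 full color, 1 albino
albino: 1 out of 4 → fraction 1/4
Expected count = 1/4 × 80 = 20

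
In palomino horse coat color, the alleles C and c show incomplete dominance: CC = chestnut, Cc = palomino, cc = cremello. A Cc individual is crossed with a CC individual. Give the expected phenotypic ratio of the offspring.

Punnett square for Cc × CC:
Offspring genotypes: 2 CC, 2 Cc
Phenotype counts: 2 chestnut, 2 palomino
Ratio: 1 chestnut : 1 palomino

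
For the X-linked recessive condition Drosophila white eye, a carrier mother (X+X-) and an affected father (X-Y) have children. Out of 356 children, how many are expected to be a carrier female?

Cross: X+X- × X-Y
Offspring: 1 X+X-, 1 X+Y, 1 X-X-, 1 X-Y
Probability of a carrier female: 1/4
Expected count = 1/4 × 356 = 89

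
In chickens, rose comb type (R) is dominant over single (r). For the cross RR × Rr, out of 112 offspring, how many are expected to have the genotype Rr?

Punnett square for RR × Rr:
Offspring genotypes: 2 RR, 2 Rr
Total offspring: 4
Count with target: 2
Probability: 2/4 = 1/2
Expected count = 1/2 × 112 = 56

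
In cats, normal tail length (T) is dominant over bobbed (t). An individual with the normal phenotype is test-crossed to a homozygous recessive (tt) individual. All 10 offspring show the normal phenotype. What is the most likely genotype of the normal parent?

Test cross: ? × tt
All offspring are normal.
If the unknown parent were heterozygous (Tt), about half of 10 offspring would be bobbed; none are. The unknown parent is most likely homozygous dominant (TT).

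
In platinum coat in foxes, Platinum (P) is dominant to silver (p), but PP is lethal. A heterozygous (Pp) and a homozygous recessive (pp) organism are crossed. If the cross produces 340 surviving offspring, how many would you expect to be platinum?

Cross: Pp × pp
Punnett square offspring (before lethality): 2 Pp, 2 pp
No PP offspring are produced in this cross.
platinum: 2 out of 4 → fraction 1/2
Expected count = 1/2 × 340 = 170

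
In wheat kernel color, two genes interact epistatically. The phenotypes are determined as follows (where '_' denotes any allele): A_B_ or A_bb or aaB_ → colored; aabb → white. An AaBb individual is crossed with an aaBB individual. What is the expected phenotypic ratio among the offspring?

Cross: AaBb × aaBB — consider each gene separately:
A gene: Aa × aa → 2 Aa, 2 aa → 2 A_ : 2 aa (out of 4)
B gene: Bb × BB → 2 BB, 2 Bb → 4 B_ (out of 4)
Genotype classes (out of 4 × 4 = 16): A_B_ = 2×4 = 8; aaB_ = 2×4 = 8
Apply the phenotype rules: A_B_ (8) + aaB_ (8) → colored
Phenotype counts (out of 16): 16 colored
Ratio: all colored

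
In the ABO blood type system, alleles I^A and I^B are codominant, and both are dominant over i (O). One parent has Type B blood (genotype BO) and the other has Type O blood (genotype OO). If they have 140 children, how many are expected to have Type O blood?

Cross: BO × OO
Possible offspring genotypes: 2 BO, 2 OO
Blood type counts: 2 Type B, 2 Type O
Probability of Type O: 2/4 = 1/2
Expected count = 1/2 × 140 = 70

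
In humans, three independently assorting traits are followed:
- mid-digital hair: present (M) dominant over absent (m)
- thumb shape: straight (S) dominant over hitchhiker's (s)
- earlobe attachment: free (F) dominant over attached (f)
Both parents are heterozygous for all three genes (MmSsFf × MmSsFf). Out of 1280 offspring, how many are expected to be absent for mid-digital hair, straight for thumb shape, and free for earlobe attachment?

Trihybrid cross: MmSsFf × MmSsFf
Each trait segregates independently with a 3:1 phenotypic ratio, so each gene contributes 3/4 (dominant) or 1/4 (recessive).
Target: absent (mid-digital hair), straight (thumb shape), free (earlobe attachment)
Probability = product of independent per-trait probabilities
= 1/4 × 3/4 × 3/4 = 9/64
Expected count = 9/64 × 1280 = 180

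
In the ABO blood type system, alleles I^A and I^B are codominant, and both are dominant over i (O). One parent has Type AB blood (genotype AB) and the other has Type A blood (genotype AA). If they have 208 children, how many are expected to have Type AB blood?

Cross: AB × AA
Possible offspring genotypes: 2 AA, 2 AB
Blood type counts: 2 Type A, 2 Type AB
Probability of Type AB: 2/4 = 1/2
Expected count = 1/2 × 208 = 104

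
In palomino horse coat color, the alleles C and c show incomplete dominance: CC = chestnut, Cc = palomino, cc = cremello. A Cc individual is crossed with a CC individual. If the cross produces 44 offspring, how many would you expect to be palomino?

Punnett square for Cc × CC:
Offspring genotypes: 2 CC, 2 Cc
Phenotype counts: 2 chestnut, 2 palomino
palomino: 2 out of 4 → fraction 1/2
Expected count = 1/2 × 44 = 22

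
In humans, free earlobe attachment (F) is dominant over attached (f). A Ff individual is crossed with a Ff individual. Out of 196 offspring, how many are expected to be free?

Punnett square for Ff × Ff:
Offspring genotypes: 1 FF, 2 Ff, 1 ff
free: 3, attached: 1
free: 3 out of 4 → fraction 3/4
Expected count = 3/4 × 196 = 147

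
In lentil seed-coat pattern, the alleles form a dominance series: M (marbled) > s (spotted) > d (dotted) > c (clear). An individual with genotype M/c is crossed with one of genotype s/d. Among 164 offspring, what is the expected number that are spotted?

Cross: M/c × s/d
Allele dominance: M > s > d > c
Offspring genotypes: 1 M/s, 1 M/d, 1 s/c, 1 d/c
Phenotype counts: 2 marbled, 1 spotted, 1 dotted
spotted: 1 out of 4 → fraction 1/4
Expected count = 1/4 × 164 = 41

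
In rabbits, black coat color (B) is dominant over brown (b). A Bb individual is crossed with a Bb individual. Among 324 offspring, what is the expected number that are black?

Punnett square for Bb × Bb:
Offspring genotypes: 1 BB, 2 Bb, 1 bb
black: 3, brown: 1
black: 3 out of 4 → fraction 3/4
Expected count = 3/4 × 324 = 243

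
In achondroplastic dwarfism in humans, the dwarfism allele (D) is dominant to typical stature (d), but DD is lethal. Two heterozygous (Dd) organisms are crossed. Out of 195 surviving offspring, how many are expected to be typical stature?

Cross: Dd × Dd
Punnett square offspring (before lethality): 1 DD, 2 Dd, 1 dd
The DD genotype is lethal (embryos die); surviving offspring: 2 Dd, 1 dd
typical stature: 1 out of 3 → fraction 1/3
Expected count = 1/3 × 195 = 65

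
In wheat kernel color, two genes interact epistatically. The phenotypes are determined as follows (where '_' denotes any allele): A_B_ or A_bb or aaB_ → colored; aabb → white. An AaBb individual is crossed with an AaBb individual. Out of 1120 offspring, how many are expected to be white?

Cross: AaBb × AaBb — consider each gene separately:
A gene: Aa × Aa → 1 AA, 2 Aa, 1 aa → 3 A_ : 1 aa (out of 4)
B gene: Bb × Bb → 1 BB, 2 Bb, 1 bb → 3 B_ : 1 bb (out of 4)
Genotype classes (out of 4 × 4 = 16): A_B_ = 3×3 = 9; A_bb = 3×1 = 3; aaB_ = 1×3 = 3; aabb = 1×1 = 1
Apply the phenotype rules: A_B_ (9) + A_bb (3) + aaB_ (3) → colored; aabb (1) → white
Phenotype counts (out of 16): 15 colored, 1 white
white: 1 out of 16 → fraction 1/16
Expected count = 1/16 × 1120 = 70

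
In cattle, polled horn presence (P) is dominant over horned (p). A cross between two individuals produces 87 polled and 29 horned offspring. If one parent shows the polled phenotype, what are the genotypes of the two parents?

Observed offspring: 87 polled, 29 horned
The observed ratio simplifies to 3:1. Horned (pp) offspring appear, so each parent must contribute one p allele. The parent stated to show polled carries P, so it is Pp. The other parent is then either Pp or pp: Pp × pp would give a 1:1 split, whereas Pp × Pp gives 3:1 — matching the data. So both parents are heterozygous (Pp × Pp).
Parent genotypes: Pp × Pp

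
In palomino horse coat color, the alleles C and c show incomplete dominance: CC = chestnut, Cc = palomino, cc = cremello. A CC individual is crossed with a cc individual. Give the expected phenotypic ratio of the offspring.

Punnett square for CC × cc:
Offspring genotypes: 4 Cc
Phenotype counts: 4 palomino
Ratio: all palomino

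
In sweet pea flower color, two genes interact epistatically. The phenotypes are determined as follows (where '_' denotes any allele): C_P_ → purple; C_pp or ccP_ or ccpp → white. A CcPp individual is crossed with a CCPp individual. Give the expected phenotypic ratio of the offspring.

Cross: CcPp × CCPp — consider each gene separately:
C gene: Cc × CC → 2 CC, 2 Cc → 4 C_ (out of 4)
P gene: Pp × Pp → 1 PP, 2 Pp, 1 pp → 3 P_ : 1 pp (out of 4)
Genotype classes (out of 4 × 4 = 16): C_P_ = 4×3 = 12; C_pp = 4×1 = 4
Apply the phenotype rules: C_P_ (12) → purple; C_pp (4) → white
Phenotype counts (out of 16): 12 purple, 4 white
Ratio: 3 purple : 1 white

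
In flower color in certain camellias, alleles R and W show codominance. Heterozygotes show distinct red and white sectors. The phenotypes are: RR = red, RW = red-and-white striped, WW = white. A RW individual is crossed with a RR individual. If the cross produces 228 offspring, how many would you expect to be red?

Punnett square for RW × RR:
Offspring genotypes: 2 RR, 2 RW
Phenotype counts: 2 red, 2 red-and-white striped
red: 2 out of 4 → fraction 1/2
Expected count = 1/2 × 228 = 114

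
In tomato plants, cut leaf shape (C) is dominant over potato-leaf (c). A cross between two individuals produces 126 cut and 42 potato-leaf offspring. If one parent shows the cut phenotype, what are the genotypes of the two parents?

Observed offspring: 126 cut, 42 potato-leaf
The observed ratio simplifies to 3:1. Potato-leaf (cc) offspring appear, so each parent must contribute one c allele. The parent stated to show cut carries C, so it is Cc. The other parent is then either Cc or cc: Cc × cc would give a 1:1 split, whereas Cc × Cc gives 3:1 — matching the data. So both parents are heterozygous (Cc × Cc).
Parent genotypes: Cc × Cc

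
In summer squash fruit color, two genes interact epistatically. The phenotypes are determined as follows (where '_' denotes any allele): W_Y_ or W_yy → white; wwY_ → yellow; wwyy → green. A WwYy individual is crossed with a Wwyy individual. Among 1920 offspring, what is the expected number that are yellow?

Cross: WwYy × Wwyy — consider each gene separately:
W gene: Ww × Ww → 1 WW, 2 Ww, 1 ww → 3 W_ : 1 ww (out of 4)
Y gene: Yy × yy → 2 Yy, 2 yy → 2 Y_ : 2 yy (out of 4)
Genotype classes (out of 4 × 4 = 16): W_Y_ = 3×2 = 6; W_yy = 3×2 = 6; wwY_ = 1×2 = 2; wwyy = 1×2 = 2
Apply the phenotype rules: W_Y_ (6) + W_yy (6) → white; wwY_ (2) → yellow; wwyy (2) → green
Phenotype counts (out of 16): 12 white, 2 yellow, 2 green
yellow: 2 out of 16 → fraction 1/8
Expected count = 1/8 × 1920 = 240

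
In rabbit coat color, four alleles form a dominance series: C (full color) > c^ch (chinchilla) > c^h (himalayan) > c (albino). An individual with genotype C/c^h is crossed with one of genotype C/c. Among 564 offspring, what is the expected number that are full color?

Cross: C/c^h × C/c
Allele dominance: C > c^ch > c^h > c
Offspring genotypes: 1 C/C, 1 C/c, 1 C/c^h, 1 c^h/c
Phenotype counts: 3 full color, 1 himalayan
full color: 3 out of 4 → fraction 3/4
Expected count = 3/4 × 564 = 423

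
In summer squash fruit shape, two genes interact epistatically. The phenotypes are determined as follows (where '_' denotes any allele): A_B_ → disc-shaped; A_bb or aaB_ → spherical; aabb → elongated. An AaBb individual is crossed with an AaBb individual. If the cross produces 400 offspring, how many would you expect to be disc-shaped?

Cross: AaBb × AaBb — consider each gene separately:
A gene: Aa × Aa → 1 AA, 2 Aa, 1 aa → 3 A_ : 1 aa (out of 4)
B gene: Bb × Bb → 1 BB, 2 Bb, 1 bb → 3 B_ : 1 bb (out of 4)
Genotype classes (out of 4 × 4 = 16): A_B_ = 3×3 = 9; A_bb = 3×1 = 3; aaB_ = 1×3 = 3; aabb = 1×1 = 1
Apply the phenotype rules: A_B_ (9) → disc-shaped; A_bb (3) + aaB_ (3) → spherical; aabb (1) → elongated
Phenotype counts (out of 16): 9 disc-shaped, 6 spherical, 1 elongated
disc-shaped: 9 out of 16 → fraction 9/16
Expected count = 9/16 × 400 = 225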